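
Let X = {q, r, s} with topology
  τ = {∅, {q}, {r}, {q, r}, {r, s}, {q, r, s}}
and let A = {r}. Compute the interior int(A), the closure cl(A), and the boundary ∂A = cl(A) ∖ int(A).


int(A) = {r}, cl(A) = {r, s}, ∂A = {s}.

Closed sets in (X, τ) are complements of opens:
  closed(X, τ) = {∅, {q}, {s}, {q, s}, {r, s}, {q, r, s}}.
int(A) = ⋃ {U ∈ τ : U ⊆ A}. Opens contained in A: ∅, {r}.
Taking the union of these: int(A) = {r}.
cl(A) = ⋂ {C closed : A ⊆ C}. Closed sets containing A: {r, s}, {q, r, s}.
Intersecting these: cl(A) = {r, s}.
∂A = cl(A) ∖ int(A) = {r, s} ∖ {r} = {s}.


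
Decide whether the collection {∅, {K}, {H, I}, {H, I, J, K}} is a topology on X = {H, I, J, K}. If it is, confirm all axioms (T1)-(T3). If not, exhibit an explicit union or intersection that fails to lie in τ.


τ is NOT a topology on X.

Axiom (T1): ∅ ∈ τ? Yes; X ∈ τ? Yes.
Axiom (T2/T3): check pairwise unions and intersections of members of τ.
Counterexample for (T2): {K} ∪ {H, I} = {H, I, K} ∉ τ. Therefore τ is NOT a topology.


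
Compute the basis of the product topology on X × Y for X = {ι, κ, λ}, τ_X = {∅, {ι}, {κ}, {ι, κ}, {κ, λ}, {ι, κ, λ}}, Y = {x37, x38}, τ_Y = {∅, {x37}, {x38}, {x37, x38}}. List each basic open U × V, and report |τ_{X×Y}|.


Basis B = {∅ × ∅, {ι} × {x37}, {ι} × {x38}, {κ} × {x37}, {κ} × {x38}, {ι} × {x37, x38}, {ι, κ} × {x37}, {ι, κ} × {x38}, {κ} × {x37, x38}, {κ, λ} × {x37}, {κ, λ} × {x38}, {ι, κ, λ} × {x37}, {ι, κ, λ} × {x38}, {ι, κ} × {x37, x38}, {κ, λ} × {x37, x38}, {ι, κ, λ} × {x37, x38}}; |τ_{X×Y}| = 36.

Enumerate products U × V with U ∈ τ_X, V ∈ τ_Y (deduplicated):
  ∅ × ∅ = {} (∅)
  {ι} × {x37} = {(ι,x37)}
  {ι} × {x38} = {(ι,x38)}
  {κ} × {x37} = {(κ,x37)}
  {κ} × {x38} = {(κ,x38)}
  {ι} × {x37, x38} = {(ι,x37), (ι,x38)}
  {ι, κ} × {x37} = {(ι,x37), (κ,x37)}
  {ι, κ} × {x38} = {(ι,x38), (κ,x38)}
  {κ} × {x37, x38} = {(κ,x37), (κ,x38)}
  {κ, λ} × {x37} = {(κ,x37), (λ,x37)}
  {κ, λ} × {x38} = {(κ,x38), (λ,x38)}
  {ι, κ, λ} × {x37} = {(ι,x37), (κ,x37), (λ,x37)}
  {ι, κ, λ} × {x38} = {(ι,x38), (κ,x38), (λ,x38)}
  {ι, κ} × {x37, x38} = {(ι,x37), (ι,x38), (κ,x37), (κ,x38)}
  {κ, λ} × {x37, x38} = {(κ,x37), (κ,x38), (λ,x37), (λ,x38)}
  {ι, κ, λ} × {x37, x38} = {(ι,x37), (ι,x38), (κ,x37), (κ,x38), (λ,x37), (λ,x38)}
These 16 distinct sets form the basis B.
Close under arbitrary unions to get τ_{X×Y}; counting gives |τ_{X×Y}| = 36.


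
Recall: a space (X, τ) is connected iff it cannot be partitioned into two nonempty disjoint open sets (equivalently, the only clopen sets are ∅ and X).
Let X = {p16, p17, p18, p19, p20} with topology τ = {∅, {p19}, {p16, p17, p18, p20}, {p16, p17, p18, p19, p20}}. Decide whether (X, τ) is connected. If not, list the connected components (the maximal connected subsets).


(X, τ) is disconnected; components = [{p19}, {p16, p17, p18, p20}].

Find clopen sets (U ∈ τ with X ∖ U ∈ τ):
  U = ∅, X ∖ U = {p16, p17, p18, p19, p20} — both open, so U is clopen.
  U = {p19}, X ∖ U = {p16, p17, p18, p20} — both open, so U is clopen.
  U = {p16, p17, p18, p20}, X ∖ U = {p19} — both open, so U is clopen.
  U = {p16, p17, p18, p19, p20}, X ∖ U = ∅ — both open, so U is clopen.
Nontrivial clopen(s) exist: e.g. {p19}. So (X, τ) is disconnected.
Compute connected components by grouping points that agree on all clopens:
  component: {p19}
  component: {p16, p17, p18, p20}


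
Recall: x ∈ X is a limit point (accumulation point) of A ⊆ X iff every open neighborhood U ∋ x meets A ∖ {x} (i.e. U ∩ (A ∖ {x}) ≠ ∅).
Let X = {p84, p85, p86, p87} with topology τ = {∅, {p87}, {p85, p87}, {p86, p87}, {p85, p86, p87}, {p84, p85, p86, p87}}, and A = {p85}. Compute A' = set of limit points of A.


A' = {p84}

For each x ∈ X, list the open sets U ∈ τ with x ∈ U, then check whether U ∩ (A ∖ {x}) ≠ ∅ for every such U.
  x = p84: opens ∋ x are {p84, p85, p86, p87}; each meets A ∖ {p84}, so x IS a limit point.
  x = p85: open {p85, p87} ∋ x has {p85, p87} ∩ (A ∖ {p85}) = ∅, so x is NOT a limit point.
  x = p86: open {p86, p87} ∋ x has {p86, p87} ∩ (A ∖ {p86}) = ∅, so x is NOT a limit point.
  x = p87: open {p87} ∋ x has {p87} ∩ (A ∖ {p87}) = ∅, so x is NOT a limit point.
Collecting: A' = {p84}.


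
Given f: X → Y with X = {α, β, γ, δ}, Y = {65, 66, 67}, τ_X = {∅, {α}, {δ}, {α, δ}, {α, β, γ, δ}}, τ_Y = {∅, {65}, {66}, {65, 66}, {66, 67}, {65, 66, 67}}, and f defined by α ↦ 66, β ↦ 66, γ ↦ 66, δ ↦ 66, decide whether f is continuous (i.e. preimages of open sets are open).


f IS continuous.

Compute f^{-1}(U) for each U ∈ τ_Y:
  U = ∅: f^{-1}(U) = ∅ ∈ τ_X ✓.
  U = {65}: f^{-1}(U) = ∅ ∈ τ_X ✓.
  U = {66}: f^{-1}(U) = {α, β, γ, δ} ∈ τ_X ✓.
  U = {65, 66}: f^{-1}(U) = {α, β, γ, δ} ∈ τ_X ✓.
  U = {66, 67}: f^{-1}(U) = {α, β, γ, δ} ∈ τ_X ✓.
  U = {65, 66, 67}: f^{-1}(U) = {α, β, γ, δ} ∈ τ_X ✓.
Every preimage lies in τ_X, so f IS continuous.


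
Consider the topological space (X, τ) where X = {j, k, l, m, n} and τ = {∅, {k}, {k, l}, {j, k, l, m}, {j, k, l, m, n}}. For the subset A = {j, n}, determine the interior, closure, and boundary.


int(A) = ∅, cl(A) = {j, m, n}, ∂A = {j, m, n}.

Closed sets in (X, τ) are complements of opens:
  closed(X, τ) = {∅, {n}, {j, m, n}, {j, l, m, n}, {j, k, l, m, n}}.
int(A) = ⋃ {U ∈ τ : U ⊆ A}. Opens contained in A: ∅.
Taking the union of these: int(A) = ∅.
cl(A) = ⋂ {C closed : A ⊆ C}. Closed sets containing A: {j, m, n}, {j, l, m, n}, {j, k, l, m, n}.
Intersecting these: cl(A) = {j, m, n}.
∂A = cl(A) ∖ int(A) = {j, m, n} ∖ ∅ = {j, m, n}.


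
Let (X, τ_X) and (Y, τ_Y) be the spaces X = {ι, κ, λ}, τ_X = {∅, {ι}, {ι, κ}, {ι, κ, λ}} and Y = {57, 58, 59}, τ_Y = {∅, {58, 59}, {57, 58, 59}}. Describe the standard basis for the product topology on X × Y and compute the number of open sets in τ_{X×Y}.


Basis B = {∅ × ∅, {ι} × {58, 59}, {ι} × {57, 58, 59}, {ι, κ} × {58, 59}, {ι, κ} × {57, 58, 59}, {ι, κ, λ} × {58, 59}, {ι, κ, λ} × {57, 58, 59}}; |τ_{X×Y}| = 10.

Enumerate products U × V with U ∈ τ_X, V ∈ τ_Y (deduplicated):
  ∅ × ∅ = {} (∅)
  {ι} × {58, 59} = {(ι,58), (ι,59)}
  {ι} × {57, 58, 59} = {(ι,57), (ι,58), (ι,59)}
  {ι, κ} × {58, 59} = {(ι,58), (ι,59), (κ,58), (κ,59)}
  {ι, κ} × {57, 58, 59} = {(ι,57), (ι,58), (ι,59), (κ,57), (κ,58), (κ,59)}
  {ι, κ, λ} × {58, 59} = {(ι,58), (ι,59), (κ,58), (κ,59), (λ,58), (λ,59)}
  {ι, κ, λ} × {57, 58, 59} = {(ι,57), (ι,58), (ι,59), (κ,57), (κ,58), (κ,59), (λ,57), (λ,58), (λ,59)}
These 7 distinct sets form the basis B.
Close under arbitrary unions to get τ_{X×Y}; counting gives |τ_{X×Y}| = 10.


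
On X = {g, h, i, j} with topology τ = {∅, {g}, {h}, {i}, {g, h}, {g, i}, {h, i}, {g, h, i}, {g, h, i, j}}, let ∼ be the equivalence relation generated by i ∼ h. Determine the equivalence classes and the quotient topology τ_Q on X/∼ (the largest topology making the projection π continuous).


X/∼ = {[g], [h=i], [j]}; |τ_Q| = 5.

Equivalence classes: [g], [h=i], [j].
Quotient map π: X → X/∼ sends g ↦ [g], h ↦ [h=i], i ↦ [h=i], j ↦ [j].
For each subset V ⊆ X/∼, compute π^{-1}(V) ⊆ X and check whether π^{-1}(V) ∈ τ. V is open in τ_Q iff π^{-1}(V) ∈ τ.
  V = {}: π^{-1}(V) = ∅ ∈ τ ✓.
  V = {[g]}: π^{-1}(V) = {g} ∈ τ ✓.
  V = {[h=i]}: π^{-1}(V) = {h, i} ∈ τ ✓.
  V = {[g], [h=i]}: π^{-1}(V) = {g, h, i} ∈ τ ✓.
  V = {[j]}: π^{-1}(V) = {j} ∉ τ ✗.
  V = {[g], [j]}: π^{-1}(V) = {g, j} ∉ τ ✗.
  V = {[h=i], [j]}: π^{-1}(V) = {h, i, j} ∉ τ ✗.
  V = {[g], [h=i], [j]}: π^{-1}(V) = {g, h, i, j} ∈ τ ✓.
Open sets in the quotient: τ_Q = {{}, {[g]}, {[h=i]}, {[g], [h=i]}, {[g], [h=i], [j]}} (5 elements).


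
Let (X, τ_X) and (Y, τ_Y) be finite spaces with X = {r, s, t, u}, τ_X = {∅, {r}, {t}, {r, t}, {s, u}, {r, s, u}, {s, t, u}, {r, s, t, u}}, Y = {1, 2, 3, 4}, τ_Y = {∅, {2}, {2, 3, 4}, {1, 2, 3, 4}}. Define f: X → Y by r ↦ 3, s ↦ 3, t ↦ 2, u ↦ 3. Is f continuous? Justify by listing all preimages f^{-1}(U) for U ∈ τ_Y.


f IS continuous.

Compute f^{-1}(U) for each U ∈ τ_Y:
  U = ∅: f^{-1}(U) = ∅ ∈ τ_X ✓.
  U = {2}: f^{-1}(U) = {t} ∈ τ_X ✓.
  U = {2, 3, 4}: f^{-1}(U) = {r, s, t, u} ∈ τ_X ✓.
  U = {1, 2, 3, 4}: f^{-1}(U) = {r, s, t, u} ∈ τ_X ✓.
Every preimage lies in τ_X, so f IS continuous.


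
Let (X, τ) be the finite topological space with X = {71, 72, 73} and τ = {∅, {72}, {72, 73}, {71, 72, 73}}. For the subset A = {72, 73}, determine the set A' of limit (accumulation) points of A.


A' = {71, 73}

For each x ∈ X, list the open sets U ∈ τ with x ∈ U, then check whether U ∩ (A ∖ {x}) ≠ ∅ for every such U.
  x = 71: opens ∋ x are {71, 72, 73}; each meets A ∖ {71}, so x IS a limit point.
  x = 72: open {72} ∋ x has {72} ∩ (A ∖ {72}) = ∅, so x is NOT a limit point.
  x = 73: opens ∋ x are {72, 73}, {71, 72, 73}; each meets A ∖ {73}, so x IS a limit point.
Collecting: A' = {71, 73}.


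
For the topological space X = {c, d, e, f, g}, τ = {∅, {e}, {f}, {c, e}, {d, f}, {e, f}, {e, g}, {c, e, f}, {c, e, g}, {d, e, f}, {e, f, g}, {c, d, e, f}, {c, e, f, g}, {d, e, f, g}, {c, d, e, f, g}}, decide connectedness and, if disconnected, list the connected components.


(X, τ) is disconnected; components = [{d, f}, {c, e, g}].

Find clopen sets (U ∈ τ with X ∖ U ∈ τ):
  U = ∅, X ∖ U = {c, d, e, f, g} — both open, so U is clopen.
  U = {d, f}, X ∖ U = {c, e, g} — both open, so U is clopen.
  U = {c, e, g}, X ∖ U = {d, f} — both open, so U is clopen.
  U = {c, d, e, f, g}, X ∖ U = ∅ — both open, so U is clopen.
Nontrivial clopen(s) exist: e.g. {c, e, g}. So (X, τ) is disconnected.
Compute connected components by grouping points that agree on all clopens:
  component: {d, f}
  component: {c, e, g}


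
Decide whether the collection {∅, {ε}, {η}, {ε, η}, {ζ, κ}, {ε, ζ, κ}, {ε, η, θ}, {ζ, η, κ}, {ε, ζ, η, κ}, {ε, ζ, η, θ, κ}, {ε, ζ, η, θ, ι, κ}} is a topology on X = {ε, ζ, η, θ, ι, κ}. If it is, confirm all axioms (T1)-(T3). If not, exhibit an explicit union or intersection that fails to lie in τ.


τ IS a topology on X.

Axiom (T1): ∅ ∈ τ? Yes; X ∈ τ? Yes.
Axiom (T2/T3): check pairwise unions and intersections of members of τ.
All pairwise intersections and unions checked — each lies in τ. Therefore τ satisfies (T1), (T2), (T3): it IS a topology on X.


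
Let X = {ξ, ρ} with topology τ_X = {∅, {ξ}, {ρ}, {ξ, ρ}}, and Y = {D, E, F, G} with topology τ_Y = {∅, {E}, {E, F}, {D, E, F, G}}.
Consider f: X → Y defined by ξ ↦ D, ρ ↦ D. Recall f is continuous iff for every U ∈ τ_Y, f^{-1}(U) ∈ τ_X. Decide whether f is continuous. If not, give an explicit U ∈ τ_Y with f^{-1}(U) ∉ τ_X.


f IS continuous.

Compute f^{-1}(U) for each U ∈ τ_Y:
  U = ∅: f^{-1}(U) = ∅ ∈ τ_X ✓.
  U = {E}: f^{-1}(U) = ∅ ∈ τ_X ✓.
  U = {E, F}: f^{-1}(U) = ∅ ∈ τ_X ✓.
  U = {D, E, F, G}: f^{-1}(U) = {ξ, ρ} ∈ τ_X ✓.
Every preimage lies in τ_X, so f IS continuous.


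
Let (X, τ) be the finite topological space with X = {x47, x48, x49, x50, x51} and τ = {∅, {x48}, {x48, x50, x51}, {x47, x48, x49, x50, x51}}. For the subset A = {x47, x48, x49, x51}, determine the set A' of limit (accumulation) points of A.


A' = {x47, x49, x50, x51}

For each x ∈ X, list the open sets U ∈ τ with x ∈ U, then check whether U ∩ (A ∖ {x}) ≠ ∅ for every such U.
  x = x47: opens ∋ x are {x47, x48, x49, x50, x51}; each meets A ∖ {x47}, so x IS a limit point.
  x = x48: open {x48} ∋ x has {x48} ∩ (A ∖ {x48}) = ∅, so x is NOT a limit point.
  x = x49: opens ∋ x are {x47, x48, x49, x50, x51}; each meets A ∖ {x49}, so x IS a limit point.
  x = x50: opens ∋ x are {x48, x50, x51}, {x47, x48, x49, x50, x51}; each meets A ∖ {x50}, so x IS a limit point.
  x = x51: opens ∋ x are {x48, x50, x51}, {x47, x48, x49, x50, x51}; each meets A ∖ {x51}, so x IS a limit point.
Collecting: A' = {x47, x49, x50, x51}.


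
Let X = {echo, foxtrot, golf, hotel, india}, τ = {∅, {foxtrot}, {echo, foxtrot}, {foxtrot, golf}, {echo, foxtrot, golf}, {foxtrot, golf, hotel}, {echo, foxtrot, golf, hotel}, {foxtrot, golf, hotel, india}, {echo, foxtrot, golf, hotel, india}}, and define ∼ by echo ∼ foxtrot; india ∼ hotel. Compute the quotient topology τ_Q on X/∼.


X/∼ = {[echo=foxtrot], [golf], [hotel=india]}; |τ_Q| = 4.

Equivalence classes: [echo=foxtrot], [golf], [hotel=india].
Quotient map π: X → X/∼ sends echo ↦ [echo=foxtrot], foxtrot ↦ [echo=foxtrot], golf ↦ [golf], hotel ↦ [hotel=india], india ↦ [hotel=india].
For each subset V ⊆ X/∼, compute π^{-1}(V) ⊆ X and check whether π^{-1}(V) ∈ τ. V is open in τ_Q iff π^{-1}(V) ∈ τ.
  V = {}: π^{-1}(V) = ∅ ∈ τ ✓.
  V = {[echo=foxtrot]}: π^{-1}(V) = {echo, foxtrot} ∈ τ ✓.
  V = {[golf]}: π^{-1}(V) = {golf} ∉ τ ✗.
  V = {[echo=foxtrot], [golf]}: π^{-1}(V) = {echo, foxtrot, golf} ∈ τ ✓.
  V = {[hotel=india]}: π^{-1}(V) = {hotel, india} ∉ τ ✗.
  V = {[echo=foxtrot], [hotel=india]}: π^{-1}(V) = {echo, foxtrot, hotel, india} ∉ τ ✗.
  V = {[golf], [hotel=india]}: π^{-1}(V) = {golf, hotel, india} ∉ τ ✗.
  V = {[echo=foxtrot], [golf], [hotel=india]}: π^{-1}(V) = {echo, foxtrot, golf, hotel, india} ∈ τ ✓.
Open sets in the quotient: τ_Q = {{}, {[echo=foxtrot]}, {[echo=foxtrot], [golf]}, {[echo=foxtrot], [golf], [hotel=india]}} (4 elements).


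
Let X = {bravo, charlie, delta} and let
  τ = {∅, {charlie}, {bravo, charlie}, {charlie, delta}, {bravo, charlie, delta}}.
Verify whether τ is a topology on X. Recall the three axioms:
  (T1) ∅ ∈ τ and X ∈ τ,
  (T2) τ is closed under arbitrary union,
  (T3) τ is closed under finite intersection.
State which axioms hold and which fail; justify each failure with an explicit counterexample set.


τ IS a topology on X.

Axiom (T1): ∅ ∈ τ? Yes; X ∈ τ? Yes.
Axiom (T2/T3): check pairwise unions and intersections of members of τ.
All pairwise intersections and unions checked — each lies in τ. Therefore τ satisfies (T1), (T2), (T3): it IS a topology on X.


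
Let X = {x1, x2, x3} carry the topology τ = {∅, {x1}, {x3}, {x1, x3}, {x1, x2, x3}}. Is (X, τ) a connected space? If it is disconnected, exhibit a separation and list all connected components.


(X, τ) is connected.

Find clopen sets (U ∈ τ with X ∖ U ∈ τ):
  U = ∅, X ∖ U = {x1, x2, x3} — both open, so U is clopen.
  U = {x1, x2, x3}, X ∖ U = ∅ — both open, so U is clopen.
Only trivial clopens (∅ and X) exist, so (X, τ) is connected.
Compute connected components by grouping points that agree on all clopens:
  component: {x1, x2, x3}


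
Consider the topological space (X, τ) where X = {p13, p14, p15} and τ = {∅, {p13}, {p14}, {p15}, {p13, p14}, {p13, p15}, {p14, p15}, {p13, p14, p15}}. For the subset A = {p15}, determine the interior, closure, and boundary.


int(A) = {p15}, cl(A) = {p15}, ∂A = ∅.

Closed sets in (X, τ) are complements of opens:
  closed(X, τ) = {∅, {p13}, {p14}, {p15}, {p13, p14}, {p13, p15}, {p14, p15}, {p13, p14, p15}}.
int(A) = ⋃ {U ∈ τ : U ⊆ A}. Opens contained in A: ∅, {p15}.
Taking the union of these: int(A) = {p15}.
cl(A) = ⋂ {C closed : A ⊆ C}. Closed sets containing A: {p15}, {p13, p15}, {p14, p15}, {p13, p14, p15}.
Intersecting these: cl(A) = {p15}.
∂A = cl(A) ∖ int(A) = {p15} ∖ {p15} = ∅.


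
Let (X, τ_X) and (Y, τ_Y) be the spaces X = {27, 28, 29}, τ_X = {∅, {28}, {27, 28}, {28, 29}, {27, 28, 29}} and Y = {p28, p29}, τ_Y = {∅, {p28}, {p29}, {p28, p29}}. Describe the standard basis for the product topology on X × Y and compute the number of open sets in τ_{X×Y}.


Basis B = {∅ × ∅, {28} × {p28}, {28} × {p29}, {27, 28} × {p28}, {27, 28} × {p29}, {28} × {p28, p29}, {28, 29} × {p28}, {28, 29} × {p29}, {27, 28, 29} × {p28}, {27, 28, 29} × {p29}, {27, 28} × {p28, p29}, {28, 29} × {p28, p29}, {27, 28, 29} × {p28, p29}}; |τ_{X×Y}| = 25.

Enumerate products U × V with U ∈ τ_X, V ∈ τ_Y (deduplicated):
  ∅ × ∅ = {} (∅)
  {28} × {p28} = {(28,p28)}
  {28} × {p29} = {(28,p29)}
  {27, 28} × {p28} = {(27,p28), (28,p28)}
  {27, 28} × {p29} = {(27,p29), (28,p29)}
  {28} × {p28, p29} = {(28,p28), (28,p29)}
  {28, 29} × {p28} = {(28,p28), (29,p28)}
  {28, 29} × {p29} = {(28,p29), (29,p29)}
  {27, 28, 29} × {p28} = {(27,p28), (28,p28), (29,p28)}
  {27, 28, 29} × {p29} = {(27,p29), (28,p29), (29,p29)}
  {27, 28} × {p28, p29} = {(27,p28), (27,p29), (28,p28), (28,p29)}
  {28, 29} × {p28, p29} = {(28,p28), (28,p29), (29,p28), (29,p29)}
  {27, 28, 29} × {p28, p29} = {(27,p28), (27,p29), (28,p28), (28,p29), (29,p28), (29,p29)}
These 13 distinct sets form the basis B.
Close under arbitrary unions to get τ_{X×Y}; counting gives |τ_{X×Y}| = 25.


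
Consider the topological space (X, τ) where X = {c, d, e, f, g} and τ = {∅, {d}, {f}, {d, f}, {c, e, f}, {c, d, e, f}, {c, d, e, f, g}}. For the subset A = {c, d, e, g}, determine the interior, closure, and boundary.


int(A) = {d}, cl(A) = {c, d, e, g}, ∂A = {c, e, g}.

Closed sets in (X, τ) are complements of opens:
  closed(X, τ) = {∅, {g}, {d, g}, {c, e, g}, {c, d, e, g}, {c, e, f, g}, {c, d, e, f, g}}.
int(A) = ⋃ {U ∈ τ : U ⊆ A}. Opens contained in A: ∅, {d}.
Taking the union of these: int(A) = {d}.
cl(A) = ⋂ {C closed : A ⊆ C}. Closed sets containing A: {c, d, e, g}, {c, d, e, f, g}.
Intersecting these: cl(A) = {c, d, e, g}.
∂A = cl(A) ∖ int(A) = {c, d, e, g} ∖ {d} = {c, e, g}.


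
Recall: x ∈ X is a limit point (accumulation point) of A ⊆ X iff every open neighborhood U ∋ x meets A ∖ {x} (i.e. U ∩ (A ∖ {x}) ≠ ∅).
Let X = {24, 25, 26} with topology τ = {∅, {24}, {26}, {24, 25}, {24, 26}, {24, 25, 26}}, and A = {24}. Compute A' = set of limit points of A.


A' = {25}

For each x ∈ X, list the open sets U ∈ τ with x ∈ U, then check whether U ∩ (A ∖ {x}) ≠ ∅ for every such U.
  x = 24: open {24} ∋ x has {24} ∩ (A ∖ {24}) = ∅, so x is NOT a limit point.
  x = 25: opens ∋ x are {24, 25}, {24, 25, 26}; each meets A ∖ {25}, so x IS a limit point.
  x = 26: open {26} ∋ x has {26} ∩ (A ∖ {26}) = ∅, so x is NOT a limit point.
Collecting: A' = {25}.


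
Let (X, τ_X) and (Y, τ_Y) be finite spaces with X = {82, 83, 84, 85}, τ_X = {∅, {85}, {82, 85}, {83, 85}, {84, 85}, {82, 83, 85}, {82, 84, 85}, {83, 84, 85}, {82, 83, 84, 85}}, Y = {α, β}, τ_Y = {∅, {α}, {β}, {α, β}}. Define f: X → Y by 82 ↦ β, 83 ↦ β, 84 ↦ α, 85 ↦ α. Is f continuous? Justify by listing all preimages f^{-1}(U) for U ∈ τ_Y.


f is NOT continuous.

Compute f^{-1}(U) for each U ∈ τ_Y:
  U = ∅: f^{-1}(U) = ∅ ∈ τ_X ✓.
  U = {α}: f^{-1}(U) = {84, 85} ∈ τ_X ✓.
  U = {β}: f^{-1}(U) = {82, 83} ∉ τ_X ✗.
  U = {α, β}: f^{-1}(U) = {82, 83, 84, 85} ∈ τ_X ✓.
Found U = {β} with f^{-1}(U) = {82, 83} not in τ_X. Therefore f is NOT continuous.


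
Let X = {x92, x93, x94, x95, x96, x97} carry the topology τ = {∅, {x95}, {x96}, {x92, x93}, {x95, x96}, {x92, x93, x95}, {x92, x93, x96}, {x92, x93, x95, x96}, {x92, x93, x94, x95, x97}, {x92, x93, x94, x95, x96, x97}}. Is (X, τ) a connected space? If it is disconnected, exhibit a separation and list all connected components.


(X, τ) is disconnected; components = [{x96}, {x92, x93, x94, x95, x97}].

Find clopen sets (U ∈ τ with X ∖ U ∈ τ):
  U = ∅, X ∖ U = {x92, x93, x94, x95, x96, x97} — both open, so U is clopen.
  U = {x96}, X ∖ U = {x92, x93, x94, x95, x97} — both open, so U is clopen.
  U = {x92, x93, x94, x95, x97}, X ∖ U = {x96} — both open, so U is clopen.
  U = {x92, x93, x94, x95, x96, x97}, X ∖ U = ∅ — both open, so U is clopen.
Nontrivial clopen(s) exist: e.g. {x96}. So (X, τ) is disconnected.
Compute connected components by grouping points that agree on all clopens:
  component: {x96}
  component: {x92, x93, x94, x95, x97}


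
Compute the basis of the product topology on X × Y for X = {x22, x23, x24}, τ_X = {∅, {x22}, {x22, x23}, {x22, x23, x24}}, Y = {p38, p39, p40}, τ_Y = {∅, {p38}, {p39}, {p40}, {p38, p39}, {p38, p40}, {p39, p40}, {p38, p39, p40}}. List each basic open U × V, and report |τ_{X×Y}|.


Basis B = {∅ × ∅, {x22} × {p38}, {x22} × {p39}, {x22} × {p40}, {x22} × {p38, p39}, {x22} × {p38, p40}, {x22, x23} × {p38}, {x22} × {p39, p40}, {x22, x23} × {p39}, {x22, x23} × {p40}, {x22} × {p38, p39, p40}, {x22, x23, x24} × {p38}, {x22, x23, x24} × {p39}, {x22, x23, x24} × {p40}, {x22, x23} × {p38, p39}, {x22, x23} × {p38, p40}, {x22, x23} × {p39, p40}, {x22, x23} × {p38, p39, p40}, {x22, x23, x24} × {p38, p39}, {x22, x23, x24} × {p38, p40}, {x22, x23, x24} × {p39, p40}, {x22, x23, x24} × {p38, p39, p40}}; |τ_{X×Y}| = 64.

Enumerate products U × V with U ∈ τ_X, V ∈ τ_Y (deduplicated):
  ∅ × ∅ = {} (∅)
  {x22} × {p38} = {(x22,p38)}
  {x22} × {p39} = {(x22,p39)}
  {x22} × {p40} = {(x22,p40)}
  {x22} × {p38, p39} = {(x22,p38), (x22,p39)}
  {x22} × {p38, p40} = {(x22,p38), (x22,p40)}
  {x22, x23} × {p38} = {(x22,p38), (x23,p38)}
  {x22} × {p39, p40} = {(x22,p39), (x22,p40)}
  {x22, x23} × {p39} = {(x22,p39), (x23,p39)}
  {x22, x23} × {p40} = {(x22,p40), (x23,p40)}
  {x22} × {p38, p39, p40} = {(x22,p38), (x22,p39), (x22,p40)}
  {x22, x23, x24} × {p38} = {(x22,p38), (x23,p38), (x24,p38)}
  {x22, x23, x24} × {p39} = {(x22,p39), (x23,p39), (x24,p39)}
  {x22, x23, x24} × {p40} = {(x22,p40), (x23,p40), (x24,p40)}
  {x22, x23} × {p38, p39} = {(x22,p38), (x22,p39), (x23,p38), (x23,p39)}
  {x22, x23} × {p38, p40} = {(x22,p38), (x22,p40), (x23,p38), (x23,p40)}
  {x22, x23} × {p39, p40} = {(x22,p39), (x22,p40), (x23,p39), (x23,p40)}
  {x22, x23} × {p38, p39, p40} = {(x22,p38), (x22,p39), (x22,p40), (x23,p38), (x23,p39), (x23,p40)}
  {x22, x23, x24} × {p38, p39} = {(x22,p38), (x22,p39), (x23,p38), (x23,p39), (x24,p38), (x24,p39)}
  {x22, x23, x24} × {p38, p40} = {(x22,p38), (x22,p40), (x23,p38), (x23,p40), (x24,p38), (x24,p40)}
  {x22, x23, x24} × {p39, p40} = {(x22,p39), (x22,p40), (x23,p39), (x23,p40), (x24,p39), (x24,p40)}
  {x22, x23, x24} × {p38, p39, p40} = {(x22,p38), (x22,p39), (x22,p40), (x23,p38), (x23,p39), (x23,p40), (x24,p38), (x24,p39), (x24,p40)}
These 22 distinct sets form the basis B.
Close under arbitrary unions to get τ_{X×Y}; counting gives |τ_{X×Y}| = 64.


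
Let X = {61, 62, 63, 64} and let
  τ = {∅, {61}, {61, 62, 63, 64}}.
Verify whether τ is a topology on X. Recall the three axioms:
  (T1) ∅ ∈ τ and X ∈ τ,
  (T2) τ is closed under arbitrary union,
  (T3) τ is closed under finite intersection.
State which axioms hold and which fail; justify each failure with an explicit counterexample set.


τ IS a topology on X.

Axiom (T1): ∅ ∈ τ? Yes; X ∈ τ? Yes.
Axiom (T2/T3): check pairwise unions and intersections of members of τ.
All pairwise intersections and unions checked — each lies in τ. Therefore τ satisfies (T1), (T2), (T3): it IS a topology on X.


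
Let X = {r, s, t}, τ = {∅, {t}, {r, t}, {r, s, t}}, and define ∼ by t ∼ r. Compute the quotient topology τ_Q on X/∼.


X/∼ = {[r=t], [s]}; |τ_Q| = 3.

Equivalence classes: [r=t], [s].
Quotient map π: X → X/∼ sends r ↦ [r=t], s ↦ [s], t ↦ [r=t].
For each subset V ⊆ X/∼, compute π^{-1}(V) ⊆ X and check whether π^{-1}(V) ∈ τ. V is open in τ_Q iff π^{-1}(V) ∈ τ.
  V = {}: π^{-1}(V) = ∅ ∈ τ ✓.
  V = {[r=t]}: π^{-1}(V) = {r, t} ∈ τ ✓.
  V = {[s]}: π^{-1}(V) = {s} ∉ τ ✗.
  V = {[r=t], [s]}: π^{-1}(V) = {r, s, t} ∈ τ ✓.
Open sets in the quotient: τ_Q = {{}, {[r=t]}, {[r=t], [s]}} (3 elements).


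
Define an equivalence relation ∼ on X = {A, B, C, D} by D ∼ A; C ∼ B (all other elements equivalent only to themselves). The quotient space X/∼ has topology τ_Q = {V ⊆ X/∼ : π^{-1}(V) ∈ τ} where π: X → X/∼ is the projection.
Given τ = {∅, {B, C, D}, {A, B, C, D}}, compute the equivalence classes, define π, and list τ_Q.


X/∼ = {[A=D], [B=C]}; |τ_Q| = 2.

Equivalence classes: [A=D], [B=C].
Quotient map π: X → X/∼ sends A ↦ [A=D], B ↦ [B=C], C ↦ [B=C], D ↦ [A=D].
For each subset V ⊆ X/∼, compute π^{-1}(V) ⊆ X and check whether π^{-1}(V) ∈ τ. V is open in τ_Q iff π^{-1}(V) ∈ τ.
  V = {}: π^{-1}(V) = ∅ ∈ τ ✓.
  V = {[A=D]}: π^{-1}(V) = {A, D} ∉ τ ✗.
  V = {[B=C]}: π^{-1}(V) = {B, C} ∉ τ ✗.
  V = {[A=D], [B=C]}: π^{-1}(V) = {A, B, C, D} ∈ τ ✓.
Open sets in the quotient: τ_Q = {{}, {[A=D], [B=C]}} (2 elements).


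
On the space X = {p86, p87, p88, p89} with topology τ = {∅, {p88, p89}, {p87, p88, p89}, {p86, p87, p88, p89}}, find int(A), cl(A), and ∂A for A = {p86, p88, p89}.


int(A) = {p88, p89}, cl(A) = {p86, p87, p88, p89}, ∂A = {p86, p87}.

Closed sets in (X, τ) are complements of opens:
  closed(X, τ) = {∅, {p86}, {p86, p87}, {p86, p87, p88, p89}}.
int(A) = ⋃ {U ∈ τ : U ⊆ A}. Opens contained in A: ∅, {p88, p89}.
Taking the union of these: int(A) = {p88, p89}.
cl(A) = ⋂ {C closed : A ⊆ C}. Closed sets containing A: {p86, p87, p88, p89}.
Intersecting these: cl(A) = {p86, p87, p88, p89}.
∂A = cl(A) ∖ int(A) = {p86, p87, p88, p89} ∖ {p88, p89} = {p86, p87}.


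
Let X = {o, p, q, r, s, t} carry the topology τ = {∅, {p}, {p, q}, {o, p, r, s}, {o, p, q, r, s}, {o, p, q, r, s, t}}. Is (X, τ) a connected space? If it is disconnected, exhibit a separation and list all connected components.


(X, τ) is connected.

Find clopen sets (U ∈ τ with X ∖ U ∈ τ):
  U = ∅, X ∖ U = {o, p, q, r, s, t} — both open, so U is clopen.
  U = {o, p, q, r, s, t}, X ∖ U = ∅ — both open, so U is clopen.
Only trivial clopens (∅ and X) exist, so (X, τ) is connected.
Compute connected components by grouping points that agree on all clopens:
  component: {o, p, q, r, s, t}


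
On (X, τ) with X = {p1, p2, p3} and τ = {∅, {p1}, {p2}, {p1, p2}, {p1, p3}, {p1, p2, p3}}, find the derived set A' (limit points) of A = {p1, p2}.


A' = {p3}

For each x ∈ X, list the open sets U ∈ τ with x ∈ U, then check whether U ∩ (A ∖ {x}) ≠ ∅ for every such U.
  x = p1: open {p1} ∋ x has {p1} ∩ (A ∖ {p1}) = ∅, so x is NOT a limit point.
  x = p2: open {p2} ∋ x has {p2} ∩ (A ∖ {p2}) = ∅, so x is NOT a limit point.
  x = p3: opens ∋ x are {p1, p3}, {p1, p2, p3}; each meets A ∖ {p3}, so x IS a limit point.
Collecting: A' = {p3}.


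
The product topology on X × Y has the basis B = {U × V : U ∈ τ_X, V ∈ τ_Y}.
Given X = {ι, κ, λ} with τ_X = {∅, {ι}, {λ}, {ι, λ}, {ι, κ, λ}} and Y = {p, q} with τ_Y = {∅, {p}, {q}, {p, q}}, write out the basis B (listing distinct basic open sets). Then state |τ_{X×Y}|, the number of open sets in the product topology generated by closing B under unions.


Basis B = {∅ × ∅, {ι} × {p}, {ι} × {q}, {λ} × {p}, {λ} × {q}, {ι} × {p, q}, {ι, λ} × {p}, {ι, λ} × {q}, {λ} × {p, q}, {ι, κ, λ} × {p}, {ι, κ, λ} × {q}, {ι, λ} × {p, q}, {ι, κ, λ} × {p, q}}; |τ_{X×Y}| = 25.

Enumerate products U × V with U ∈ τ_X, V ∈ τ_Y (deduplicated):
  ∅ × ∅ = {} (∅)
  {ι} × {p} = {(ι,p)}
  {ι} × {q} = {(ι,q)}
  {λ} × {p} = {(λ,p)}
  {λ} × {q} = {(λ,q)}
  {ι} × {p, q} = {(ι,p), (ι,q)}
  {ι, λ} × {p} = {(ι,p), (λ,p)}
  {ι, λ} × {q} = {(ι,q), (λ,q)}
  {λ} × {p, q} = {(λ,p), (λ,q)}
  {ι, κ, λ} × {p} = {(ι,p), (κ,p), (λ,p)}
  {ι, κ, λ} × {q} = {(ι,q), (κ,q), (λ,q)}
  {ι, λ} × {p, q} = {(ι,p), (ι,q), (λ,p), (λ,q)}
  {ι, κ, λ} × {p, q} = {(ι,p), (ι,q), (κ,p), (κ,q), (λ,p), (λ,q)}
These 13 distinct sets form the basis B.
Close under arbitrary unions to get τ_{X×Y}; counting gives |τ_{X×Y}| = 25.


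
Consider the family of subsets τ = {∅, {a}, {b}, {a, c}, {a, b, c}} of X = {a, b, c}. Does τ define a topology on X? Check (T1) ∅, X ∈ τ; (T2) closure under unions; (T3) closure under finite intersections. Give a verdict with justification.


τ is NOT a topology on X.

Axiom (T1): ∅ ∈ τ? Yes; X ∈ τ? Yes.
Axiom (T2/T3): check pairwise unions and intersections of members of τ.
Counterexample for (T2): {a} ∪ {b} = {a, b} ∉ τ. Therefore τ is NOT a topology.


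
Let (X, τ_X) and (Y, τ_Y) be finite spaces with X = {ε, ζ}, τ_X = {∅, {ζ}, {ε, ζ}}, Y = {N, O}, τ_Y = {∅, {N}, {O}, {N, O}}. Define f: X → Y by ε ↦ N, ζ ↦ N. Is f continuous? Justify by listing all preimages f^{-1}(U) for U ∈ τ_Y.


f IS continuous.

Compute f^{-1}(U) for each U ∈ τ_Y:
  U = ∅: f^{-1}(U) = ∅ ∈ τ_X ✓.
  U = {N}: f^{-1}(U) = {ε, ζ} ∈ τ_X ✓.
  U = {O}: f^{-1}(U) = ∅ ∈ τ_X ✓.
  U = {N, O}: f^{-1}(U) = {ε, ζ} ∈ τ_X ✓.
Every preimage lies in τ_X, so f IS continuous.


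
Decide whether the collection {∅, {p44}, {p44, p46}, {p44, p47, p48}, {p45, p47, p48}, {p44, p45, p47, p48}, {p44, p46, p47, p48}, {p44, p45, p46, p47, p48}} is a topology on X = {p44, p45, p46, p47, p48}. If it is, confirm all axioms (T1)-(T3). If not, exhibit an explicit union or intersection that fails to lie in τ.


τ is NOT a topology on X.

Axiom (T1): ∅ ∈ τ? Yes; X ∈ τ? Yes.
Axiom (T2/T3): check pairwise unions and intersections of members of τ.
Counterexample for (T3): {p44, p47, p48} ∩ {p45, p47, p48} = {p47, p48} ∉ τ. Therefore τ is NOT a topology.


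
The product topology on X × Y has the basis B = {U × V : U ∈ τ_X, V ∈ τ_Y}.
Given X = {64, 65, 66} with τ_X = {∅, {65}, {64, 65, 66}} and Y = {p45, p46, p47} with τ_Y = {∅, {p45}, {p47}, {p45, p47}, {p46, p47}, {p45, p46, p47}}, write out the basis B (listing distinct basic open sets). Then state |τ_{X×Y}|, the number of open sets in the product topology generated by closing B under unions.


Basis B = {∅ × ∅, {65} × {p45}, {65} × {p47}, {65} × {p45, p47}, {65} × {p46, p47}, {64, 65, 66} × {p45}, {64, 65, 66} × {p47}, {65} × {p45, p46, p47}, {64, 65, 66} × {p45, p47}, {64, 65, 66} × {p46, p47}, {64, 65, 66} × {p45, p46, p47}}; |τ_{X×Y}| = 18.

Enumerate products U × V with U ∈ τ_X, V ∈ τ_Y (deduplicated):
  ∅ × ∅ = {} (∅)
  {65} × {p45} = {(65,p45)}
  {65} × {p47} = {(65,p47)}
  {65} × {p45, p47} = {(65,p45), (65,p47)}
  {65} × {p46, p47} = {(65,p46), (65,p47)}
  {64, 65, 66} × {p45} = {(64,p45), (65,p45), (66,p45)}
  {64, 65, 66} × {p47} = {(64,p47), (65,p47), (66,p47)}
  {65} × {p45, p46, p47} = {(65,p45), (65,p46), (65,p47)}
  {64, 65, 66} × {p45, p47} = {(64,p45), (64,p47), (65,p45), (65,p47), (66,p45), (66,p47)}
  {64, 65, 66} × {p46, p47} = {(64,p46), (64,p47), (65,p46), (65,p47), (66,p46), (66,p47)}
  {64, 65, 66} × {p45, p46, p47} = {(64,p45), (64,p46), (64,p47), (65,p45), (65,p46), (65,p47), (66,p45), (66,p46), (66,p47)}
These 11 distinct sets form the basis B.
Close under arbitrary unions to get τ_{X×Y}; counting gives |τ_{X×Y}| = 18.


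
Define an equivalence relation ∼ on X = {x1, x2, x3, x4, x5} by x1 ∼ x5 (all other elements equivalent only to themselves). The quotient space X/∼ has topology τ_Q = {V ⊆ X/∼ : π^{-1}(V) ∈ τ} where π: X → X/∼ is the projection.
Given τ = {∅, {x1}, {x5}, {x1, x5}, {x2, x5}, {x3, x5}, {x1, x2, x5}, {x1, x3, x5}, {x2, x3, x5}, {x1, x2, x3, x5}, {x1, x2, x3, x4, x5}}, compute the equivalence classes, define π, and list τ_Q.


X/∼ = {[x1=x5], [x2], [x3], [x4]}; |τ_Q| = 6.

Equivalence classes: [x1=x5], [x2], [x3], [x4].
Quotient map π: X → X/∼ sends x1 ↦ [x1=x5], x2 ↦ [x2], x3 ↦ [x3], x4 ↦ [x4], x5 ↦ [x1=x5].
For each subset V ⊆ X/∼, compute π^{-1}(V) ⊆ X and check whether π^{-1}(V) ∈ τ. V is open in τ_Q iff π^{-1}(V) ∈ τ.
  V = {}: π^{-1}(V) = ∅ ∈ τ ✓.
  V = {[x1=x5]}: π^{-1}(V) = {x1, x5} ∈ τ ✓.
  V = {[x2]}: π^{-1}(V) = {x2} ∉ τ ✗.
  V = {[x1=x5], [x2]}: π^{-1}(V) = {x1, x2, x5} ∈ τ ✓.
  V = {[x3]}: π^{-1}(V) = {x3} ∉ τ ✗.
  V = {[x1=x5], [x3]}: π^{-1}(V) = {x1, x3, x5} ∈ τ ✓.
  V = {[x2], [x3]}: π^{-1}(V) = {x2, x3} ∉ τ ✗.
  V = {[x1=x5], [x2], [x3]}: π^{-1}(V) = {x1, x2, x3, x5} ∈ τ ✓.
  V = {[x4]}: π^{-1}(V) = {x4} ∉ τ ✗.
  V = {[x1=x5], [x4]}: π^{-1}(V) = {x1, x4, x5} ∉ τ ✗.
  V = {[x2], [x4]}: π^{-1}(V) = {x2, x4} ∉ τ ✗.
  V = {[x1=x5], [x2], [x4]}: π^{-1}(V) = {x1, x2, x4, x5} ∉ τ ✗.
  V = {[x3], [x4]}: π^{-1}(V) = {x3, x4} ∉ τ ✗.
  V = {[x1=x5], [x3], [x4]}: π^{-1}(V) = {x1, x3, x4, x5} ∉ τ ✗.
  V = {[x2], [x3], [x4]}: π^{-1}(V) = {x2, x3, x4} ∉ τ ✗.
  V = {[x1=x5], [x2], [x3], [x4]}: π^{-1}(V) = {x1, x2, x3, x4, x5} ∈ τ ✓.
Open sets in the quotient: τ_Q = {{}, {[x1=x5]}, {[x1=x5], [x2]}, {[x1=x5], [x3]}, {[x1=x5], [x2], [x3]}, {[x1=x5], [x2], [x3], [x4]}} (6 elements).


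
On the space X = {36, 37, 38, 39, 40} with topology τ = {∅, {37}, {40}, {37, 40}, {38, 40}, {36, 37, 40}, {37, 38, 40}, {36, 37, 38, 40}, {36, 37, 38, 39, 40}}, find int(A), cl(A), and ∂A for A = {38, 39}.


int(A) = ∅, cl(A) = {38, 39}, ∂A = {38, 39}.

Closed sets in (X, τ) are complements of opens:
  closed(X, τ) = {∅, {39}, {36, 39}, {38, 39}, {36, 37, 39}, {36, 38, 39}, {36, 37, 38, 39}, {36, 38, 39, 40}, {36, 37, 38, 39, 40}}.
int(A) = ⋃ {U ∈ τ : U ⊆ A}. Opens contained in A: ∅.
Taking the union of these: int(A) = ∅.
cl(A) = ⋂ {C closed : A ⊆ C}. Closed sets containing A: {38, 39}, {36, 38, 39}, {36, 37, 38, 39}, {36, 38, 39, 40}, {36, 37, 38, 39, 40}.
Intersecting these: cl(A) = {38, 39}.
∂A = cl(A) ∖ int(A) = {38, 39} ∖ ∅ = {38, 39}.


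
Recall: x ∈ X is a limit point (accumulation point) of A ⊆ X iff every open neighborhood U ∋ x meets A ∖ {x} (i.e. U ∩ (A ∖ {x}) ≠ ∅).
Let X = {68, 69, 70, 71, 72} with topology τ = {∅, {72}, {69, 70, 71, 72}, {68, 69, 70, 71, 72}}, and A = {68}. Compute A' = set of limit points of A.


A' = ∅

For each x ∈ X, list the open sets U ∈ τ with x ∈ U, then check whether U ∩ (A ∖ {x}) ≠ ∅ for every such U.
  x = 68: open {68, 69, 70, 71, 72} ∋ x has {68, 69, 70, 71, 72} ∩ (A ∖ {68}) = ∅, so x is NOT a limit point.
  x = 69: open {69, 70, 71, 72} ∋ x has {69, 70, 71, 72} ∩ (A ∖ {69}) = ∅, so x is NOT a limit point.
  x = 70: open {69, 70, 71, 72} ∋ x has {69, 70, 71, 72} ∩ (A ∖ {70}) = ∅, so x is NOT a limit point.
  x = 71: open {69, 70, 71, 72} ∋ x has {69, 70, 71, 72} ∩ (A ∖ {71}) = ∅, so x is NOT a limit point.
  x = 72: open {72} ∋ x has {72} ∩ (A ∖ {72}) = ∅, so x is NOT a limit point.
Collecting: A' = ∅.


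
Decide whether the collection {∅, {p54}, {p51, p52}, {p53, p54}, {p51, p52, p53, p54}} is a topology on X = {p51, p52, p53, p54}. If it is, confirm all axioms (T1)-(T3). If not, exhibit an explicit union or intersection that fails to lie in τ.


τ is NOT a topology on X.

Axiom (T1): ∅ ∈ τ? Yes; X ∈ τ? Yes.
Axiom (T2/T3): check pairwise unions and intersections of members of τ.
Counterexample for (T2): {p54} ∪ {p51, p52} = {p51, p52, p54} ∉ τ. Therefore τ is NOT a topology.


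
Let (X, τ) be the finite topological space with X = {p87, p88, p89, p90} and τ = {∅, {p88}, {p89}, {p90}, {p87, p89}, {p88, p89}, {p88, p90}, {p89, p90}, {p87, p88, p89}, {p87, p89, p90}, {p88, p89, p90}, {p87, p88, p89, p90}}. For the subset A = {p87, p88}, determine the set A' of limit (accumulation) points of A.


A' = ∅

For each x ∈ X, list the open sets U ∈ τ with x ∈ U, then check whether U ∩ (A ∖ {x}) ≠ ∅ for every such U.
  x = p87: open {p87, p89} ∋ x has {p87, p89} ∩ (A ∖ {p87}) = ∅, so x is NOT a limit point.
  x = p88: open {p88} ∋ x has {p88} ∩ (A ∖ {p88}) = ∅, so x is NOT a limit point.
  x = p89: open {p89} ∋ x has {p89} ∩ (A ∖ {p89}) = ∅, so x is NOT a limit point.
  x = p90: open {p90} ∋ x has {p90} ∩ (A ∖ {p90}) = ∅, so x is NOT a limit point.
Collecting: A' = ∅.


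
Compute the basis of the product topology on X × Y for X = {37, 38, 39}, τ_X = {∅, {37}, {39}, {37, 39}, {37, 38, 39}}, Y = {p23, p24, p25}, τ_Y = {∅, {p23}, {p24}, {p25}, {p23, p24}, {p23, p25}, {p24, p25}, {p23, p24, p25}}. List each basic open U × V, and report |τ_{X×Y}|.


Basis B = {∅ × ∅, {37} × {p23}, {37} × {p24}, {37} × {p25}, {39} × {p23}, {39} × {p24}, {39} × {p25}, {37} × {p23, p24}, {37} × {p23, p25}, {37, 39} × {p23}, {37} × {p24, p25}, {37, 39} × {p24}, {37, 39} × {p25}, {39} × {p23, p24}, {39} × {p23, p25}, {39} × {p24, p25}, {37} × {p23, p24, p25}, {37, 38, 39} × {p23}, {37, 38, 39} × {p24}, {37, 38, 39} × {p25}, {39} × {p23, p24, p25}, {37, 39} × {p23, p24}, {37, 39} × {p23, p25}, {37, 39} × {p24, p25}, {37, 39} × {p23, p24, p25}, {37, 38, 39} × {p23, p24}, {37, 38, 39} × {p23, p25}, {37, 38, 39} × {p24, p25}, {37, 38, 39} × {p23, p24, p25}}; |τ_{X×Y}| = 125.

Enumerate products U × V with U ∈ τ_X, V ∈ τ_Y (deduplicated):
  ∅ × ∅ = {} (∅)
  {37} × {p23} = {(37,p23)}
  {37} × {p24} = {(37,p24)}
  {37} × {p25} = {(37,p25)}
  {39} × {p23} = {(39,p23)}
  {39} × {p24} = {(39,p24)}
  {39} × {p25} = {(39,p25)}
  {37} × {p23, p24} = {(37,p23), (37,p24)}
  {37} × {p23, p25} = {(37,p23), (37,p25)}
  {37, 39} × {p23} = {(37,p23), (39,p23)}
  {37} × {p24, p25} = {(37,p24), (37,p25)}
  {37, 39} × {p24} = {(37,p24), (39,p24)}
  {37, 39} × {p25} = {(37,p25), (39,p25)}
  {39} × {p23, p24} = {(39,p23), (39,p24)}
  {39} × {p23, p25} = {(39,p23), (39,p25)}
  {39} × {p24, p25} = {(39,p24), (39,p25)}
  {37} × {p23, p24, p25} = {(37,p23), (37,p24), (37,p25)}
  {37, 38, 39} × {p23} = {(37,p23), (38,p23), (39,p23)}
  {37, 38, 39} × {p24} = {(37,p24), (38,p24), (39,p24)}
  {37, 38, 39} × {p25} = {(37,p25), (38,p25), (39,p25)}
  {39} × {p23, p24, p25} = {(39,p23), (39,p24), (39,p25)}
  {37, 39} × {p23, p24} = {(37,p23), (37,p24), (39,p23), (39,p24)}
  {37, 39} × {p23, p25} = {(37,p23), (37,p25), (39,p23), (39,p25)}
  {37, 39} × {p24, p25} = {(37,p24), (37,p25), (39,p24), (39,p25)}
  {37, 39} × {p23, p24, p25} = {(37,p23), (37,p24), (37,p25), (39,p23), (39,p24), (39,p25)}
  {37, 38, 39} × {p23, p24} = {(37,p23), (37,p24), (38,p23), (38,p24), (39,p23), (39,p24)}
  {37, 38, 39} × {p23, p25} = {(37,p23), (37,p25), (38,p23), (38,p25), (39,p23), (39,p25)}
  {37, 38, 39} × {p24, p25} = {(37,p24), (37,p25), (38,p24), (38,p25), (39,p24), (39,p25)}
  {37, 38, 39} × {p23, p24, p25} = {(37,p23), (37,p24), (37,p25), (38,p23), (38,p24), (38,p25), (39,p23), (39,p24), (39,p25)}
These 29 distinct sets form the basis B.
Close under arbitrary unions to get τ_{X×Y}; counting gives |τ_{X×Y}| = 125.


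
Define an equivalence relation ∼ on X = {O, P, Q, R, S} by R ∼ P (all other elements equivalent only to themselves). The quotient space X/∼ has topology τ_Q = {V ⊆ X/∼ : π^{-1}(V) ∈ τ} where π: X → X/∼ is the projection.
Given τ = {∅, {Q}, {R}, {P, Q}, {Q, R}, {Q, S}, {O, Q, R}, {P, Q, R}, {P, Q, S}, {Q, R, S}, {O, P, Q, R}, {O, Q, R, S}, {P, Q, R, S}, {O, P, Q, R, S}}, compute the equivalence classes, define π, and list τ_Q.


X/∼ = {[O], [P=R], [Q], [S]}; |τ_Q| = 7.

Equivalence classes: [O], [P=R], [Q], [S].
Quotient map π: X → X/∼ sends O ↦ [O], P ↦ [P=R], Q ↦ [Q], R ↦ [P=R], S ↦ [S].
For each subset V ⊆ X/∼, compute π^{-1}(V) ⊆ X and check whether π^{-1}(V) ∈ τ. V is open in τ_Q iff π^{-1}(V) ∈ τ.
  V = {}: π^{-1}(V) = ∅ ∈ τ ✓.
  V = {[O]}: π^{-1}(V) = {O} ∉ τ ✗.
  V = {[P=R]}: π^{-1}(V) = {P, R} ∉ τ ✗.
  V = {[O], [P=R]}: π^{-1}(V) = {O, P, R} ∉ τ ✗.
  V = {[Q]}: π^{-1}(V) = {Q} ∈ τ ✓.
  V = {[O], [Q]}: π^{-1}(V) = {O, Q} ∉ τ ✗.
  V = {[P=R], [Q]}: π^{-1}(V) = {P, Q, R} ∈ τ ✓.
  V = {[O], [P=R], [Q]}: π^{-1}(V) = {O, P, Q, R} ∈ τ ✓.
  V = {[S]}: π^{-1}(V) = {S} ∉ τ ✗.
  V = {[O], [S]}: π^{-1}(V) = {O, S} ∉ τ ✗.
  V = {[P=R], [S]}: π^{-1}(V) = {P, R, S} ∉ τ ✗.
  V = {[O], [P=R], [S]}: π^{-1}(V) = {O, P, R, S} ∉ τ ✗.
  V = {[Q], [S]}: π^{-1}(V) = {Q, S} ∈ τ ✓.
  V = {[O], [Q], [S]}: π^{-1}(V) = {O, Q, S} ∉ τ ✗.
  V = {[P=R], [Q], [S]}: π^{-1}(V) = {P, Q, R, S} ∈ τ ✓.
  V = {[O], [P=R], [Q], [S]}: π^{-1}(V) = {O, P, Q, R, S} ∈ τ ✓.
Open sets in the quotient: τ_Q = {{}, {[Q]}, {[P=R], [Q]}, {[O], [P=R], [Q]}, {[Q], [S]}, {[P=R], [Q], [S]}, {[O], [P=R], [Q], [S]}} (7 elements).
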